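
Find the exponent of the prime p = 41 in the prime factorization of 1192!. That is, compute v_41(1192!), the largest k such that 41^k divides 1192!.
v_41(1192!) = 29

Legendre's formula: v_p(n!) = Σ_{k ≥ 1} ⌊n / p^k⌋. For p = 41, n = 1192, the terms are:
  ⌊1192/41^1⌋ = ⌊1192/41⌋ = 29
(the next term ⌊1192/41^2⌋ = 0, terminating the sum). Summing: v_41(1192!) = 29 = 29.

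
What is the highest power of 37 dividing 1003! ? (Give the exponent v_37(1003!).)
v_37(1003!) = 27

Legendre's formula: v_p(n!) = Σ_{k ≥ 1} ⌊n / p^k⌋. For p = 37, n = 1003, the terms are:
  ⌊1003/37^1⌋ = ⌊1003/37⌋ = 27
(the next term ⌊1003/37^2⌋ = 0, terminating the sum). Summing: v_37(1003!) = 27 = 27.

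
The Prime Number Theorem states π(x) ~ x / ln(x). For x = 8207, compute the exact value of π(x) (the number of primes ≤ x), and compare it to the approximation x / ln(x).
π(8207) = 1028;  x/ln(x) ≈ 910.60;  relative error ≈ 11.42%.

Directly count primes up to 8207: π(8207) = 1028. The PNT approximation gives 8207/ln(8207) ≈ 8207/9.01274 ≈ 910.60. Relative error (π(x) − x/ln(x)) / π(x) ≈ 11.42%; the approximation is known to undercount slightly (Li(x) is a better estimate).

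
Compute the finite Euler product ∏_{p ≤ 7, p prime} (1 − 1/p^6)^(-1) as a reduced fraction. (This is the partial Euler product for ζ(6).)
∏ = 5359375/5268016

The primes p ≤ 7 are [2, 3, 5, 7]. For each prime, (1 − 1/p^6)^(-1) = p^6 / (p^6 − 1). The product is (1 − 1/2^6)^(-1), (1 − 1/3^6)^(-1), (1 − 1/5^6)^(-1), (1 − 1/7^6)^(-1) = ∏ p^6 / (p^6 − 1) = 5359375/5268016.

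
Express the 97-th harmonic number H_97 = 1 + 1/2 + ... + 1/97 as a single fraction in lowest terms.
H_97 = 359553024620966925518018240656745677092407/69720375229712477164533808935312303556800

Direct summation: H_97 = 1 + 1/2 + ... + 1/97. The least common denominator is lcm(1, ..., 97) = 69720375229712477164533808935312303556800; over this denominator the numerator is 69720375229712477164533808935312303556800 + 34860187614856238582266904467656151778400 + 23240125076570825721511269645104101185600 + 17430093807428119291133452233828075889200 + 13944075045942495432906761787062460711360 + 11620062538285412860755634822552050592800 + 9960053604244639594933401276473186222400 + 8715046903714059645566726116914037944600 + 7746708358856941907170423215034700395200 + 6972037522971247716453380893531230355680 + 6338215929973861560412164448664754868800 + 5810031269142706430377817411276025296400 + 5363105786900959781887216071947100273600 + 4980026802122319797466700638236593111200 + 4648025015314165144302253929020820237120 + 4357523451857029822783363058457018972300 + 4101198542924263362619635819724253150400 + 3873354179428470953585211607517350197600 + 3669493433142761956028095207121700187200 + 3486018761485623858226690446765615177840 + 3320017868081546531644467092157728740800 + 3169107964986930780206082224332377434400 + 3031320662161412050631904736317926241600 + 2905015634571353215188908705638012648200 + 2788815009188499086581352357412492142272 + 2681552893450479890943608035973550136800 + 2582236119618980635723474405011566798400 + 2490013401061159898733350319118296555600 + 2404150869990085419466683066734907019200 + 2324012507657082572151126964510410118560 + 2249044362248789585952703514042332372800 + 2178761725928514911391681529228509486150 + 2112738643324620520137388149554918289600 + 2050599271462131681309817909862126575200 + 1992010720848927918986680255294637244480 + 1936677089714235476792605803758675098800 + 1884334465667904788230643484738170366400 + 1834746716571380978014047603560850093600 + 1787701928966986593962405357315700091200 + 1743009380742811929113345223382807588920 + 1700496956822255540598385583788104964800 + 1660008934040773265822233546078864370400 + 1621404075109592492198460672914239617600 + 1584553982493465390103041112166188717200 + 1549341671771388381434084643006940079040 + 1515660331080706025315952368158963120800 + 1483412238930052705628378913517283054400 + 1452507817285676607594454352819006324100 + 1422864800606377084990485896639026603200 + 1394407504594249543290676178706246071136 + 1367066180974754454206545273241417716800 + 1340776446725239945471804017986775068400 + 1315478777919103342727052998779477425600 + 1291118059809490317861737202505783399200 + 1267643185994772312082432889732950973760 + 1245006700530579949366675159559148277800 + 1223164477714253985342698402373900062400 + 1202075434995042709733341533367453509600 + 1181701275079872494314132354835801755200 + 1162006253828541286075563482255205059280 + 1142956970978893068271046048119873828800 + 1124522181124394792976351757021166186400 + 1106672622693848843881489030719242913600 + 1089380862964257455695840764614254743075 + 1072621157380191956377443214389420054720 + 1056369321662310260068694074777459144800 + 1040602615368842942754235954258392590400 + 1025299635731065840654908954931063287600 + 1010440220720470683543968245439308747200 + 996005360424463959493340127647318622240 + 981977115911443340345546604722708500800 + 968338544857117738396302901879337549400 + 955073633283732563897723410072771281600 + 942167232833952394115321742369085183200 + 929605003062833028860450785804164047424 + 917373358285690489007023801780425046800 + 905459418567694508630309206952107838400 + 893850964483493296981202678657850045600 + 882536395312816166639668467535598779200 + 871504690371405964556672611691403794460 + 860745373206326878574491468337188932800 + 850248478411127770299192791894052482400 + 840004520839909363428118179943521729600 + 830004467020386632911116773039432185200 + 820239708584852672523927163944850630080 + 810702037554796246099230336457119808800 + 801383623330028473155561022244969006400 + 792276991246732695051520556083094358600 + 783375002581039069264424819497891051200 + 774670835885694190717042321503470039520 + 766157969557279968841030867421014324800 + 757830165540353012657976184079481560400 + 749681454082929861984234504680777457600 + 741706119465026352814189456758641527200 + 733898686628552391205619041424340037440 + 726253908642838303797227176409503162050 + 718766754945489455304472257065075294400 = 359553024620966925518018240656745677092407, so H_97 = 359553024620966925518018240656745677092407/69720375229712477164533808935312303556800 (already in lowest terms) ≈ 5.15707. (The PNT-adjacent estimate ln(97) + γ ≈ 5.15193 matches within O(1/n).)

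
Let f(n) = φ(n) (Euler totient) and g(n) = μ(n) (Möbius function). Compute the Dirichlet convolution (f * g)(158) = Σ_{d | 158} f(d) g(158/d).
(φ * μ)(158) = 0

Divisors of 158: [1, 2, 79, 158]. For each d | 158:
  d = 1: φ(1) · μ(158/1) = 1 · 1 = 1
  d = 2: φ(2) · μ(158/2) = 1 · -1 = -1
  d = 79: φ(79) · μ(158/79) = 78 · -1 = -78
  d = 158: φ(158) · μ(158/158) = 78 · 1 = 78
Summing: (φ * μ)(158) = 1 + -1 + -78 + 78 = 0.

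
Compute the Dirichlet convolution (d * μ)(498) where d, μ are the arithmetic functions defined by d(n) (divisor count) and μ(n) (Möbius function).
(d * μ)(498) = 1

Divisors of 498: [1, 2, 3, 6, 83, 166, 249, 498]. For each d | 498:
  d = 1: d(1) · μ(498/1) = 1 · -1 = -1
  d = 2: d(2) · μ(498/2) = 2 · 1 = 2
  d = 3: d(3) · μ(498/3) = 2 · 1 = 2
  d = 6: d(6) · μ(498/6) = 4 · -1 = -4
  d = 83: d(83) · μ(498/83) = 2 · 1 = 2
  d = 166: d(166) · μ(498/166) = 4 · -1 = -4
  d = 249: d(249) · μ(498/249) = 4 · -1 = -4
  d = 498: d(498) · μ(498/498) = 8 · 1 = 8
Summing: (d * μ)(498) = -1 + 2 + 2 + -4 + 2 + -4 + -4 + 8 = 1.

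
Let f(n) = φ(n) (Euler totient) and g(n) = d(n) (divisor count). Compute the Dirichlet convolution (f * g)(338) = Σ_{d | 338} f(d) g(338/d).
(φ * d)(338) = 549

Divisors of 338: [1, 2, 13, 26, 169, 338]. For each d | 338:
  d = 1: φ(1) · d(338/1) = 1 · 6 = 6
  d = 2: φ(2) · d(338/2) = 1 · 3 = 3
  d = 13: φ(13) · d(338/13) = 12 · 4 = 48
  d = 26: φ(26) · d(338/26) = 12 · 2 = 24
  d = 169: φ(169) · d(338/169) = 156 · 2 = 312
  d = 338: φ(338) · d(338/338) = 156 · 1 = 156
Summing: (φ * d)(338) = 6 + 3 + 48 + 24 + 312 + 156 = 549.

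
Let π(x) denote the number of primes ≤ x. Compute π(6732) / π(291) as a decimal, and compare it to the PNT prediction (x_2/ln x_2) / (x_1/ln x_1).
π(6732)/π(291) = 867/61 ≈ 14.2131;  PNT prediction ≈ 14.8897.

π(291) = 61 and π(6732) = 867, so π(6732)/π(291) ≈ 14.2131. The PNT-predicted ratio is (6732/ln(6732)) / (291/ln(291)) ≈ 14.8897. The two agree to within a few percent, as expected.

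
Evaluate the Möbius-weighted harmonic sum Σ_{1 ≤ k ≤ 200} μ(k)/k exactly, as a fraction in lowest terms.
Σ μ(k)/k = -2525956533029285906333379660693655000208391328320024740655748842764916179604407/82104442544036437402623148487682251333557860946353167843084552367036963538575798

Values of μ(k) for 1 ≤ k ≤ 200: μ(1) = 1, μ(2) = -1, μ(3) = -1, μ(5) = -1, μ(6) = 1, μ(7) = -1, μ(10) = 1, μ(11) = -1, μ(13) = -1, μ(14) = 1, μ(15) = 1, μ(17) = -1, μ(19) = -1, μ(21) = 1, μ(22) = 1, μ(23) = -1, μ(26) = 1, μ(29) = -1, μ(30) = -1, μ(31) = -1, μ(33) = 1, μ(34) = 1, μ(35) = 1, μ(37) = -1, μ(38) = 1, μ(39) = 1, μ(41) = -1, μ(42) = -1, μ(43) = -1, μ(46) = 1, μ(47) = -1, μ(51) = 1, μ(53) = -1, μ(55) = 1, μ(57) = 1, μ(58) = 1, μ(59) = -1, μ(61) = -1, μ(62) = 1, μ(65) = 1, μ(66) = -1, μ(67) = -1, μ(69) = 1, μ(70) = -1, μ(71) = -1, μ(73) = -1, μ(74) = 1, μ(77) = 1, μ(78) = -1, μ(79) = -1, μ(82) = 1, μ(83) = -1, μ(85) = 1, μ(86) = 1, μ(87) = 1, μ(89) = -1, μ(91) = 1, μ(93) = 1, μ(94) = 1, μ(95) = 1, μ(97) = -1, μ(101) = -1, μ(102) = -1, μ(103) = -1, μ(105) = -1, μ(106) = 1, μ(107) = -1, μ(109) = -1, μ(110) = -1, μ(111) = 1, μ(113) = -1, μ(114) = -1, μ(115) = 1, μ(118) = 1, μ(119) = 1, μ(122) = 1, μ(123) = 1, μ(127) = -1, μ(129) = 1, μ(130) = -1, μ(131) = -1, μ(133) = 1, μ(134) = 1, μ(137) = -1, μ(138) = -1, μ(139) = -1, μ(141) = 1, μ(142) = 1, μ(143) = 1, μ(145) = 1, μ(146) = 1, μ(149) = -1, μ(151) = -1, μ(154) = -1, μ(155) = 1, μ(157) = -1, μ(158) = 1, μ(159) = 1, μ(161) = 1, μ(163) = -1, μ(165) = -1, μ(166) = 1, μ(167) = -1, μ(170) = -1, μ(173) = -1, μ(174) = -1, μ(177) = 1, μ(178) = 1, μ(179) = -1, μ(181) = -1, μ(182) = -1, μ(183) = 1, μ(185) = 1, μ(186) = -1, μ(187) = 1, μ(190) = -1, μ(191) = -1, μ(193) = -1, μ(194) = 1, μ(195) = -1, μ(197) = -1, μ(199) = -1, with μ = 0 on non-squarefree integers. Summing μ(k)/k for k where μ(k) ≠ 0 gives -2525956533029285906333379660693655000208391328320024740655748842764916179604407/82104442544036437402623148487682251333557860946353167843084552367036963538575798 ≈ -0.0308. (PNT ⟺ this sum → 0 as n → ∞.)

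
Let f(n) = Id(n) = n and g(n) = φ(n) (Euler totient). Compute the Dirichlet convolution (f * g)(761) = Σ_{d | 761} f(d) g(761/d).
(Id * φ)(761) = 1521

Divisors of 761: [1, 761]. For each d | 761:
  d = 1: Id(1) · φ(761/1) = 1 · 760 = 760
  d = 761: Id(761) · φ(761/761) = 761 · 1 = 761
Summing: (Id * φ)(761) = 760 + 761 = 1521.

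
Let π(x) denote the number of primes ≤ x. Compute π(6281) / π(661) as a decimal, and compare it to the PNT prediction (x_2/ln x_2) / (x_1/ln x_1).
π(6281)/π(661) = 817/121 ≈ 6.7521;  PNT prediction ≈ 7.0558.

π(661) = 121 and π(6281) = 817, so π(6281)/π(661) ≈ 6.7521. The PNT-predicted ratio is (6281/ln(6281)) / (661/ln(661)) ≈ 7.0558. The two agree to within a few percent, as expected.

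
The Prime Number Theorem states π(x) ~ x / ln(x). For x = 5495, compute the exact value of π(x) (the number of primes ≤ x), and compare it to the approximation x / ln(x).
π(5495) = 725;  x/ln(x) ≈ 638.09;  relative error ≈ 11.99%.

Directly count primes up to 5495: π(5495) = 725. The PNT approximation gives 5495/ln(5495) ≈ 5495/8.61159 ≈ 638.09. Relative error (π(x) − x/ln(x)) / π(x) ≈ 11.99%; the approximation is known to undercount slightly (Li(x) is a better estimate).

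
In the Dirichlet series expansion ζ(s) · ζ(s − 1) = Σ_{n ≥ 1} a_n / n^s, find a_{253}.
σ(253) = 288

In the product (Σ m^0/m^s)(Σ k / k^s) = Σ (Σ_{d | n} d) / n^s, the coefficient of 1/n^s is σ(n) = Σ_{d | n} d. For n = 253, divisors are [1, 11, 23, 253]; summing: σ(253) = 288.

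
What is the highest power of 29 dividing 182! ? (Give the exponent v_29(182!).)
v_29(182!) = 6

Legendre's formula: v_p(n!) = Σ_{k ≥ 1} ⌊n / p^k⌋. For p = 29, n = 182, the terms are:
  ⌊182/29^1⌋ = ⌊182/29⌋ = 6
(the next term ⌊182/29^2⌋ = 0, terminating the sum). Summing: v_29(182!) = 6 = 6.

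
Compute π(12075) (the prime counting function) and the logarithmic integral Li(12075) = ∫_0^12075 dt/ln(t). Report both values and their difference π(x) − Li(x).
π(12075) = 1446;  Li(12075) ≈ 1469.08;  π(x) − Li(x) ≈ -23.08.

Direct count of primes ≤ 12075 gives π(12075) = 1446. Numerical evaluation of the logarithmic integral gives Li(12075) ≈ 1469.08. The difference π(x) − Li(x) ≈ -23.08 is typically negative for small/moderate x (Li(x) overestimates), though Littlewood's theorem shows this sign changes infinitely often.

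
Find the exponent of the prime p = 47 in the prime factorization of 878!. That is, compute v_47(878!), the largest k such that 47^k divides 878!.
v_47(878!) = 18

Legendre's formula: v_p(n!) = Σ_{k ≥ 1} ⌊n / p^k⌋. For p = 47, n = 878, the terms are:
  ⌊878/47^1⌋ = ⌊878/47⌋ = 18
(the next term ⌊878/47^2⌋ = 0, terminating the sum). Summing: v_47(878!) = 18 = 18.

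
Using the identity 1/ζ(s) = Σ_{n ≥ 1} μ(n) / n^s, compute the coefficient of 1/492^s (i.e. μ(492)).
μ(492) = 0

Factor n = 492 = 2^2 · 3 · 41. μ(n) = 0 if any exponent ≥ 2 (not squarefree); otherwise μ(n) = (−1)^{ω(n)} where ω(n) is the number of distinct prime factors. Applying: μ(492) = 0.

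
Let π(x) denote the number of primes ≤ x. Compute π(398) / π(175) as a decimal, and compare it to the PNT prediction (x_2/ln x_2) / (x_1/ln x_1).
π(398)/π(175) = 78/40 ≈ 1.9500;  PNT prediction ≈ 1.9621.

π(175) = 40 and π(398) = 78, so π(398)/π(175) ≈ 1.9500. The PNT-predicted ratio is (398/ln(398)) / (175/ln(175)) ≈ 1.9621. The two agree to within a few percent, as expected.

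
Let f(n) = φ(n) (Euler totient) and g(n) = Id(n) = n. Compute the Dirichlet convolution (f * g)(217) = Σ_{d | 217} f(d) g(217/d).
(φ * Id)(217) = 793

Divisors of 217: [1, 7, 31, 217]. For each d | 217:
  d = 1: φ(1) · Id(217/1) = 1 · 217 = 217
  d = 7: φ(7) · Id(217/7) = 6 · 31 = 186
  d = 31: φ(31) · Id(217/31) = 30 · 7 = 210
  d = 217: φ(217) · Id(217/217) = 180 · 1 = 180
Summing: (φ * Id)(217) = 217 + 186 + 210 + 180 = 793.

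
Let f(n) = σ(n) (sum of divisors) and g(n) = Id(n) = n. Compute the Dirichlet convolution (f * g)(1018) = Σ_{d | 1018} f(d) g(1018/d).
(σ * Id)(1018) = 5095

Divisors of 1018: [1, 2, 509, 1018]. For each d | 1018:
  d = 1: σ(1) · Id(1018/1) = 1 · 1018 = 1018
  d = 2: σ(2) · Id(1018/2) = 3 · 509 = 1527
  d = 509: σ(509) · Id(1018/509) = 510 · 2 = 1020
  d = 1018: σ(1018) · Id(1018/1018) = 1530 · 1 = 1530
Summing: (σ * Id)(1018) = 1018 + 1527 + 1020 + 1530 = 5095.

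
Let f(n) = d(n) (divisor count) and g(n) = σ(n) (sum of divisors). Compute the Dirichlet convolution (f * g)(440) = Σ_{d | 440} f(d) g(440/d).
(d * σ)(440) = 4704

Divisors of 440: [1, 2, 4, 5, 8, 10, 11, 20, 22, 40, 44, 55, 88, 110, 220, 440]. For each d | 440:
  d = 1: d(1) · σ(440/1) = 1 · 1080 = 1080
  d = 2: d(2) · σ(440/2) = 2 · 504 = 1008
  d = 4: d(4) · σ(440/4) = 3 · 216 = 648
  d = 5: d(5) · σ(440/5) = 2 · 180 = 360
  d = 8: d(8) · σ(440/8) = 4 · 72 = 288
  d = 10: d(10) · σ(440/10) = 4 · 84 = 336
  d = 11: d(11) · σ(440/11) = 2 · 90 = 180
  d = 20: d(20) · σ(440/20) = 6 · 36 = 216
  d = 22: d(22) · σ(440/22) = 4 · 42 = 168
  d = 40: d(40) · σ(440/40) = 8 · 12 = 96
  d = 44: d(44) · σ(440/44) = 6 · 18 = 108
  d = 55: d(55) · σ(440/55) = 4 · 15 = 60
  d = 88: d(88) · σ(440/88) = 8 · 6 = 48
  d = 110: d(110) · σ(440/110) = 8 · 7 = 56
  d = 220: d(220) · σ(440/220) = 12 · 3 = 36
  d = 440: d(440) · σ(440/440) = 16 · 1 = 16
Summing: (d * σ)(440) = 1080 + 1008 + 648 + 360 + 288 + 336 + 180 + 216 + 168 + 96 + 108 + 60 + 48 + 56 + 36 + 16 = 4704.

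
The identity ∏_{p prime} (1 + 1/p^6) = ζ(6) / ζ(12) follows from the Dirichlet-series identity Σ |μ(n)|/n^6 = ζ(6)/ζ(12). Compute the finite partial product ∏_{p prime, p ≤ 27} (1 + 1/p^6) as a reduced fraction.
∏ = 1528148900144746288585670319214284020/1502467574555591484127420211226932553

The primes p ≤ 27 are [2, 3, 5, 7, 11, 13, 17, 19, 23]. For each, (1 + 1/p^6) = (p^6 + 1)/p^6. Multiplying these fractions over p ∈ [2, 3, 5, 7, 11, 13, 17, 19, 23] gives 1528148900144746288585670319214284020/1502467574555591484127420211226932553. (In the limit P → ∞ this tends to ζ(6)/ζ(12).)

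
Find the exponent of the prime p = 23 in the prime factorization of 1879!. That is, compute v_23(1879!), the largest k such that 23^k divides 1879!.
v_23(1879!) = 84

Legendre's formula: v_p(n!) = Σ_{k ≥ 1} ⌊n / p^k⌋. For p = 23, n = 1879, the terms are:
  ⌊1879/23^1⌋ = ⌊1879/23⌋ = 81
  ⌊1879/23^2⌋ = ⌊1879/529⌋ = 3
(the next term ⌊1879/23^3⌋ = 0, terminating the sum). Summing: v_23(1879!) = 81 + 3 = 84.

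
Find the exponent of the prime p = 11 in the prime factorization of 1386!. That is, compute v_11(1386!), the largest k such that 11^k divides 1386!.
v_11(1386!) = 138

Legendre's formula: v_p(n!) = Σ_{k ≥ 1} ⌊n / p^k⌋. For p = 11, n = 1386, the terms are:
  ⌊1386/11^1⌋ = ⌊1386/11⌋ = 126
  ⌊1386/11^2⌋ = ⌊1386/121⌋ = 11
  ⌊1386/11^3⌋ = ⌊1386/1331⌋ = 1
(the next term ⌊1386/11^4⌋ = 0, terminating the sum). Summing: v_11(1386!) = 126 + 11 + 1 = 138.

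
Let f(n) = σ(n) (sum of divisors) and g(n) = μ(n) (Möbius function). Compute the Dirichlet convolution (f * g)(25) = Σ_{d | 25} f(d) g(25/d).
(σ * μ)(25) = 25

Divisors of 25: [1, 5, 25]. For each d | 25:
  d = 1: σ(1) · μ(25/1) = 1 · 0 = 0
  d = 5: σ(5) · μ(25/5) = 6 · -1 = -6
  d = 25: σ(25) · μ(25/25) = 31 · 1 = 31
Summing: (σ * μ)(25) = 0 + -6 + 31 = 25.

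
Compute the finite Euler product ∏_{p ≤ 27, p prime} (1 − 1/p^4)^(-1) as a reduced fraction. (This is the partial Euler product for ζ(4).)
∏ = 179711034607426083154393/166042662475294310400000

The primes p ≤ 27 are [2, 3, 5, 7, 11, 13, 17, 19, 23]. For each prime, (1 − 1/p^4)^(-1) = p^4 / (p^4 − 1). The product is (1 − 1/2^4)^(-1), (1 − 1/3^4)^(-1), (1 − 1/5^4)^(-1), (1 − 1/7^4)^(-1), (1 − 1/11^4)^(-1), (1 − 1/13^4)^(-1), (1 − 1/17^4)^(-1), (1 − 1/19^4)^(-1), (1 − 1/23^4)^(-1) = ∏ p^4 / (p^4 − 1) = 179711034607426083154393/166042662475294310400000.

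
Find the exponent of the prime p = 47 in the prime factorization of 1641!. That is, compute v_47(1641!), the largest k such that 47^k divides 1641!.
v_47(1641!) = 34

Legendre's formula: v_p(n!) = Σ_{k ≥ 1} ⌊n / p^k⌋. For p = 47, n = 1641, the terms are:
  ⌊1641/47^1⌋ = ⌊1641/47⌋ = 34
(the next term ⌊1641/47^2⌋ = 0, terminating the sum). Summing: v_47(1641!) = 34 = 34.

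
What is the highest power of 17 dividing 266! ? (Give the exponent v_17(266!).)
v_17(266!) = 15

Legendre's formula: v_p(n!) = Σ_{k ≥ 1} ⌊n / p^k⌋. For p = 17, n = 266, the terms are:
  ⌊266/17^1⌋ = ⌊266/17⌋ = 15
(the next term ⌊266/17^2⌋ = 0, terminating the sum). Summing: v_17(266!) = 15 = 15.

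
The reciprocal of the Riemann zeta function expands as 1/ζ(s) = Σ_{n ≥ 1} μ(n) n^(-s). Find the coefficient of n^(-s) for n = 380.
μ(380) = 0

Factor n = 380 = 2^2 · 5 · 19. μ(n) = 0 if any exponent ≥ 2 (not squarefree); otherwise μ(n) = (−1)^{ω(n)} where ω(n) is the number of distinct prime factors. Applying: μ(380) = 0.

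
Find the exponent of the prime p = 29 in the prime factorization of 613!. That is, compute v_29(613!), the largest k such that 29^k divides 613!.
v_29(613!) = 21

Legendre's formula: v_p(n!) = Σ_{k ≥ 1} ⌊n / p^k⌋. For p = 29, n = 613, the terms are:
  ⌊613/29^1⌋ = ⌊613/29⌋ = 21
(the next term ⌊613/29^2⌋ = 0, terminating the sum). Summing: v_29(613!) = 21 = 21.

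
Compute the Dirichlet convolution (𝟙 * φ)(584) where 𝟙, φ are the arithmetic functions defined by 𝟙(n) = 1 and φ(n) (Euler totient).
(𝟙 * φ)(584) = 584

Divisors of 584: [1, 2, 4, 8, 73, 146, 292, 584]. For each d | 584:
  d = 1: 𝟙(1) · φ(584/1) = 1 · 288 = 288
  d = 2: 𝟙(2) · φ(584/2) = 1 · 144 = 144
  d = 4: 𝟙(4) · φ(584/4) = 1 · 72 = 72
  d = 8: 𝟙(8) · φ(584/8) = 1 · 72 = 72
  d = 73: 𝟙(73) · φ(584/73) = 1 · 4 = 4
  d = 146: 𝟙(146) · φ(584/146) = 1 · 2 = 2
  d = 292: 𝟙(292) · φ(584/292) = 1 · 1 = 1
  d = 584: 𝟙(584) · φ(584/584) = 1 · 1 = 1
Summing: (𝟙 * φ)(584) = 288 + 144 + 72 + 72 + 4 + 2 + 1 + 1 = 584.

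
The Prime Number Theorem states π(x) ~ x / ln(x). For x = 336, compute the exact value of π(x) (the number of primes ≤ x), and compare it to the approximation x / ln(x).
π(336) = 67;  x/ln(x) ≈ 57.76;  relative error ≈ 13.79%.

Directly count primes up to 336: π(336) = 67. The PNT approximation gives 336/ln(336) ≈ 336/5.81711 ≈ 57.76. Relative error (π(x) − x/ln(x)) / π(x) ≈ 13.79%; the approximation is known to undercount slightly (Li(x) is a better estimate).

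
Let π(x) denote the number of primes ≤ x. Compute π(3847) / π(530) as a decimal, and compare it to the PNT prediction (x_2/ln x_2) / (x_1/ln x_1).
π(3847)/π(530) = 533/99 ≈ 5.3838;  PNT prediction ≈ 5.5156.

π(530) = 99 and π(3847) = 533, so π(3847)/π(530) ≈ 5.3838. The PNT-predicted ratio is (3847/ln(3847)) / (530/ln(530)) ≈ 5.5156. The two agree to within a few percent, as expected.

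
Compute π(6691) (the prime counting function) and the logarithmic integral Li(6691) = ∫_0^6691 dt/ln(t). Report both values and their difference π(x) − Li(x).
π(6691) = 863;  Li(6691) ≈ 879.34;  π(x) − Li(x) ≈ -16.34.

Direct count of primes ≤ 6691 gives π(6691) = 863. Numerical evaluation of the logarithmic integral gives Li(6691) ≈ 879.34. The difference π(x) − Li(x) ≈ -16.34 is typically negative for small/moderate x (Li(x) overestimates), though Littlewood's theorem shows this sign changes infinitely often.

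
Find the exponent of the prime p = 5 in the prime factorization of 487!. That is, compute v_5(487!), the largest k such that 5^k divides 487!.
v_5(487!) = 119

Legendre's formula: v_p(n!) = Σ_{k ≥ 1} ⌊n / p^k⌋. For p = 5, n = 487, the terms are:
  ⌊487/5^1⌋ = ⌊487/5⌋ = 97
  ⌊487/5^2⌋ = ⌊487/25⌋ = 19
  ⌊487/5^3⌋ = ⌊487/125⌋ = 3
(the next term ⌊487/5^4⌋ = 0, terminating the sum). Summing: v_5(487!) = 97 + 19 + 3 = 119.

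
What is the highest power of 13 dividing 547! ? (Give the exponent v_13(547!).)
v_13(547!) = 45

Legendre's formula: v_p(n!) = Σ_{k ≥ 1} ⌊n / p^k⌋. For p = 13, n = 547, the terms are:
  ⌊547/13^1⌋ = ⌊547/13⌋ = 42
  ⌊547/13^2⌋ = ⌊547/169⌋ = 3
(the next term ⌊547/13^3⌋ = 0, terminating the sum). Summing: v_13(547!) = 42 + 3 = 45.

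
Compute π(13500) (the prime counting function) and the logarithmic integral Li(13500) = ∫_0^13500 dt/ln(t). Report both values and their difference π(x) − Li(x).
π(13500) = 1600;  Li(13500) ≈ 1619.79;  π(x) − Li(x) ≈ -19.79.

Direct count of primes ≤ 13500 gives π(13500) = 1600. Numerical evaluation of the logarithmic integral gives Li(13500) ≈ 1619.79. The difference π(x) − Li(x) ≈ -19.79 is typically negative for small/moderate x (Li(x) overestimates), though Littlewood's theorem shows this sign changes infinitely often.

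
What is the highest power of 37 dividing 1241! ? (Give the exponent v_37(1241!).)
v_37(1241!) = 33

Legendre's formula: v_p(n!) = Σ_{k ≥ 1} ⌊n / p^k⌋. For p = 37, n = 1241, the terms are:
  ⌊1241/37^1⌋ = ⌊1241/37⌋ = 33
(the next term ⌊1241/37^2⌋ = 0, terminating the sum). Summing: v_37(1241!) = 33 = 33.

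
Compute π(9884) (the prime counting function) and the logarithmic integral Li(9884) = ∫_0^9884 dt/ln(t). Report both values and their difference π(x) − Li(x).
π(9884) = 1219;  Li(9884) ≈ 1233.53;  π(x) − Li(x) ≈ -14.53.

Direct count of primes ≤ 9884 gives π(9884) = 1219. Numerical evaluation of the logarithmic integral gives Li(9884) ≈ 1233.53. The difference π(x) − Li(x) ≈ -14.53 is typically negative for small/moderate x (Li(x) overestimates), though Littlewood's theorem shows this sign changes infinitely often.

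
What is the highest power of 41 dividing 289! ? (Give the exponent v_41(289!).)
v_41(289!) = 7

Legendre's formula: v_p(n!) = Σ_{k ≥ 1} ⌊n / p^k⌋. For p = 41, n = 289, the terms are:
  ⌊289/41^1⌋ = ⌊289/41⌋ = 7
(the next term ⌊289/41^2⌋ = 0, terminating the sum). Summing: v_41(289!) = 7 = 7.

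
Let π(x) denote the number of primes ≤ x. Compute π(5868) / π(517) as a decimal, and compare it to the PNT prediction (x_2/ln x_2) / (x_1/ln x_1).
π(5868)/π(517) = 772/97 ≈ 7.9588;  PNT prediction ≈ 8.1726.

π(517) = 97 and π(5868) = 772, so π(5868)/π(517) ≈ 7.9588. The PNT-predicted ratio is (5868/ln(5868)) / (517/ln(517)) ≈ 8.1726. The two agree to within a few percent, as expected.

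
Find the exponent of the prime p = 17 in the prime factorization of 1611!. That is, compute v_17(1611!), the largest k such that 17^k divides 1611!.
v_17(1611!) = 99

Legendre's formula: v_p(n!) = Σ_{k ≥ 1} ⌊n / p^k⌋. For p = 17, n = 1611, the terms are:
  ⌊1611/17^1⌋ = ⌊1611/17⌋ = 94
  ⌊1611/17^2⌋ = ⌊1611/289⌋ = 5
(the next term ⌊1611/17^3⌋ = 0, terminating the sum). Summing: v_17(1611!) = 94 + 5 = 99.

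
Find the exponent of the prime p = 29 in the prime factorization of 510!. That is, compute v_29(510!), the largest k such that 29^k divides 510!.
v_29(510!) = 17

Legendre's formula: v_p(n!) = Σ_{k ≥ 1} ⌊n / p^k⌋. For p = 29, n = 510, the terms are:
  ⌊510/29^1⌋ = ⌊510/29⌋ = 17
(the next term ⌊510/29^2⌋ = 0, terminating the sum). Summing: v_29(510!) = 17 = 17.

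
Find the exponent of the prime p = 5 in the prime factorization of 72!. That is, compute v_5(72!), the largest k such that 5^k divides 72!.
v_5(72!) = 16

Legendre's formula: v_p(n!) = Σ_{k ≥ 1} ⌊n / p^k⌋. For p = 5, n = 72, the terms are:
  ⌊72/5^1⌋ = ⌊72/5⌋ = 14
  ⌊72/5^2⌋ = ⌊72/25⌋ = 2
(the next term ⌊72/5^3⌋ = 0, terminating the sum). Summing: v_5(72!) = 14 + 2 = 16.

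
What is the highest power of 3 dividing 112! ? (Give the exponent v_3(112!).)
v_3(112!) = 54

Legendre's formula: v_p(n!) = Σ_{k ≥ 1} ⌊n / p^k⌋. For p = 3, n = 112, the terms are:
  ⌊112/3^1⌋ = ⌊112/3⌋ = 37
  ⌊112/3^2⌋ = ⌊112/9⌋ = 12
  ⌊112/3^3⌋ = ⌊112/27⌋ = 4
  ⌊112/3^4⌋ = ⌊112/81⌋ = 1
(the next term ⌊112/3^5⌋ = 0, terminating the sum). Summing: v_3(112!) = 37 + 12 + 4 + 1 = 54.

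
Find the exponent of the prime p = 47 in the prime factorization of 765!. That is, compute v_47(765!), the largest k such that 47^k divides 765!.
v_47(765!) = 16

Legendre's formula: v_p(n!) = Σ_{k ≥ 1} ⌊n / p^k⌋. For p = 47, n = 765, the terms are:
  ⌊765/47^1⌋ = ⌊765/47⌋ = 16
(the next term ⌊765/47^2⌋ = 0, terminating the sum). Summing: v_47(765!) = 16 = 16.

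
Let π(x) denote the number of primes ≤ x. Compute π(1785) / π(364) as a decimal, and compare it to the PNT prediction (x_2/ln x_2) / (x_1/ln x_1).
π(1785)/π(364) = 276/72 ≈ 3.8333;  PNT prediction ≈ 3.8624.

π(364) = 72 and π(1785) = 276, so π(1785)/π(364) ≈ 3.8333. The PNT-predicted ratio is (1785/ln(1785)) / (364/ln(364)) ≈ 3.8624. The two agree to within a few percent, as expected.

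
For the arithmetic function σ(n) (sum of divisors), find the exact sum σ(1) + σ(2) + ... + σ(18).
Σ_{n ≤ 18} σ(n) = 277

Compute σ(n) for each 1 ≤ n ≤ 18: σ(1) = 1, σ(2) = 3, σ(3) = 4, σ(4) = 7, σ(5) = 6, σ(6) = 12, σ(7) = 8, σ(8) = 15, σ(9) = 13, σ(10) = 18, σ(11) = 12, σ(12) = 28, σ(13) = 14, σ(14) = 24, σ(15) = 24, σ(16) = 31, σ(17) = 18, σ(18) = 39. Summing all 18 values: 277. (Average order: Σ_{n ≤ x} σ(n) ~ (π²/12) x². For x = 18, (π²/12)·18² ≈ 266.48.)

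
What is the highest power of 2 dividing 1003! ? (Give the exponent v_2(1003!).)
v_2(1003!) = 995

Legendre's formula: v_p(n!) = Σ_{k ≥ 1} ⌊n / p^k⌋. For p = 2, n = 1003, the terms are:
  ⌊1003/2^1⌋ = ⌊1003/2⌋ = 501
  ⌊1003/2^2⌋ = ⌊1003/4⌋ = 250
  ⌊1003/2^3⌋ = ⌊1003/8⌋ = 125
  ⌊1003/2^4⌋ = ⌊1003/16⌋ = 62
  ⌊1003/2^5⌋ = ⌊1003/32⌋ = 31
  ⌊1003/2^6⌋ = ⌊1003/64⌋ = 15
  ⌊1003/2^7⌋ = ⌊1003/128⌋ = 7
  ⌊1003/2^8⌋ = ⌊1003/256⌋ = 3
  ⌊1003/2^9⌋ = ⌊1003/512⌋ = 1
(the next term ⌊1003/2^10⌋ = 0, terminating the sum). Summing: v_2(1003!) = 501 + 250 + 125 + 62 + 31 + 15 + 7 + 3 + 1 = 995.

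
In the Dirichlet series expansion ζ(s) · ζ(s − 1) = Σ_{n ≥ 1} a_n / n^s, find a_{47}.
σ(47) = 48

In the product (Σ m^0/m^s)(Σ k / k^s) = Σ (Σ_{d | n} d) / n^s, the coefficient of 1/n^s is σ(n) = Σ_{d | n} d. For n = 47, divisors are [1, 47]; summing: σ(47) = 48.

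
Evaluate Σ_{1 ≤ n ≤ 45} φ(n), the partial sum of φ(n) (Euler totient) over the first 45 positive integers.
Σ_{n ≤ 45} φ(n) = 628

Compute φ(n) for each 1 ≤ n ≤ 45: φ(1) = 1, φ(2) = 1, φ(3) = 2, φ(4) = 2, φ(5) = 4, φ(6) = 2, φ(7) = 6, φ(8) = 4, φ(9) = 6, φ(10) = 4, φ(11) = 10, φ(12) = 4, φ(13) = 12, φ(14) = 6, φ(15) = 8, φ(16) = 8, φ(17) = 16, φ(18) = 6, φ(19) = 18, φ(20) = 8, φ(21) = 12, φ(22) = 10, φ(23) = 22, φ(24) = 8, φ(25) = 20, φ(26) = 12, φ(27) = 18, φ(28) = 12, φ(29) = 28, φ(30) = 8, φ(31) = 30, φ(32) = 16, φ(33) = 20, φ(34) = 16, φ(35) = 24, φ(36) = 12, φ(37) = 36, φ(38) = 18, φ(39) = 24, φ(40) = 16, φ(41) = 40, φ(42) = 12, φ(43) = 42, φ(44) = 20, φ(45) = 24. Summing all 45 values: 628. (Average order: Σ_{n ≤ x} φ(n) ~ (3/π²) x². For x = 45, (3/π²)·45² ≈ 615.53.)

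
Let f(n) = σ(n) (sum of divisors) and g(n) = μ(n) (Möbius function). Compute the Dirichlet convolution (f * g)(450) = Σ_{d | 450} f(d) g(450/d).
(σ * μ)(450) = 450

Divisors of 450: [1, 2, 3, 5, 6, 9, 10, 15, 18, 25, 30, 45, 50, 75, 90, 150, 225, 450]. For each d | 450:
  d = 1: σ(1) · μ(450/1) = 1 · 0 = 0
  d = 2: σ(2) · μ(450/2) = 3 · 0 = 0
  d = 3: σ(3) · μ(450/3) = 4 · 0 = 0
  d = 5: σ(5) · μ(450/5) = 6 · 0 = 0
  d = 6: σ(6) · μ(450/6) = 12 · 0 = 0
  d = 9: σ(9) · μ(450/9) = 13 · 0 = 0
  d = 10: σ(10) · μ(450/10) = 18 · 0 = 0
  d = 15: σ(15) · μ(450/15) = 24 · -1 = -24
  d = 18: σ(18) · μ(450/18) = 39 · 0 = 0
  d = 25: σ(25) · μ(450/25) = 31 · 0 = 0
  d = 30: σ(30) · μ(450/30) = 72 · 1 = 72
  d = 45: σ(45) · μ(450/45) = 78 · 1 = 78
  d = 50: σ(50) · μ(450/50) = 93 · 0 = 0
  d = 75: σ(75) · μ(450/75) = 124 · 1 = 124
  d = 90: σ(90) · μ(450/90) = 234 · -1 = -234
  d = 150: σ(150) · μ(450/150) = 372 · -1 = -372
  d = 225: σ(225) · μ(450/225) = 403 · -1 = -403
  d = 450: σ(450) · μ(450/450) = 1209 · 1 = 1209
Summing: (σ * μ)(450) = 0 + 0 + 0 + 0 + 0 + 0 + 0 + -24 + 0 + 0 + 72 + 78 + 0 + 124 + -234 + -372 + -403 + 1209 = 450.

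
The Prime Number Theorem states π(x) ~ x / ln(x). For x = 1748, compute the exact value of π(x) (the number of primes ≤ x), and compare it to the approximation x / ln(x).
π(1748) = 272;  x/ln(x) ≈ 234.12;  relative error ≈ 13.93%.

Directly count primes up to 1748: π(1748) = 272. The PNT approximation gives 1748/ln(1748) ≈ 1748/7.46623 ≈ 234.12. Relative error (π(x) − x/ln(x)) / π(x) ≈ 13.93%; the approximation is known to undercount slightly (Li(x) is a better estimate).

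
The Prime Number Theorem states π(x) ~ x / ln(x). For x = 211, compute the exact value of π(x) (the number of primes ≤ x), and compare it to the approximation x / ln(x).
π(211) = 47;  x/ln(x) ≈ 39.43;  relative error ≈ 16.12%.

Directly count primes up to 211: π(211) = 47. The PNT approximation gives 211/ln(211) ≈ 211/5.35186 ≈ 39.43. Relative error (π(x) − x/ln(x)) / π(x) ≈ 16.12%; the approximation is known to undercount slightly (Li(x) is a better estimate).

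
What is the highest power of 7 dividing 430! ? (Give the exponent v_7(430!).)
v_7(430!) = 70

Legendre's formula: v_p(n!) = Σ_{k ≥ 1} ⌊n / p^k⌋. For p = 7, n = 430, the terms are:
  ⌊430/7^1⌋ = ⌊430/7⌋ = 61
  ⌊430/7^2⌋ = ⌊430/49⌋ = 8
  ⌊430/7^3⌋ = ⌊430/343⌋ = 1
(the next term ⌊430/7^4⌋ = 0, terminating the sum). Summing: v_7(430!) = 61 + 8 + 1 = 70.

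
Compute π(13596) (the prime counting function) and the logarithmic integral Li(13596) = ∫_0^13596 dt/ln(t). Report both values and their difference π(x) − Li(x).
π(13596) = 1607;  Li(13596) ≈ 1629.88;  π(x) − Li(x) ≈ -22.88.

Direct count of primes ≤ 13596 gives π(13596) = 1607. Numerical evaluation of the logarithmic integral gives Li(13596) ≈ 1629.88. The difference π(x) − Li(x) ≈ -22.88 is typically negative for small/moderate x (Li(x) overestimates), though Littlewood's theorem shows this sign changes infinitely often.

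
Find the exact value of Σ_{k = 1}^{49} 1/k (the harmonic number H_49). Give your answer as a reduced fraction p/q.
H_49 = 13881256687139135026631/3099044504245996706400

Direct summation: H_49 = 1 + 1/2 + ... + 1/49. The least common denominator is lcm(1, ..., 49) = 3099044504245996706400; over this denominator the numerator is 3099044504245996706400 + 1549522252122998353200 + 1033014834748665568800 + 774761126061499176600 + 619808900849199341280 + 516507417374332784400 + 442720643463713815200 + 387380563030749588300 + 344338278249555189600 + 309904450424599670640 + 281731318567817882400 + 258253708687166392200 + 238388038788153592800 + 221360321731856907600 + 206602966949733113760 + 193690281515374794150 + 182296735543882159200 + 172169139124777594800 + 163107605486631405600 + 154952225212299835320 + 147573547821237938400 + 140865659283908941200 + 134741065401999856800 + 129126854343583196100 + 123961780169839868256 + 119194019394076796400 + 114779426083185063200 + 110680160865928453800 + 106863603594689541600 + 103301483474866556880 + 99969177556322474400 + 96845140757687397075 + 93910439522605960800 + 91148367771941079600 + 88544128692742763040 + 86084569562388797400 + 83757959574216127200 + 81553802743315702800 + 79462679596051197600 + 77476112606149917660 + 75586451323073090400 + 73786773910618969200 + 72070802424325504800 + 70432829641954470600 + 68867655649911037920 + 67370532700999928400 + 65937117111616951200 + 64563427171791598050 + 63245806209101973600 = 13881256687139135026631, so H_49 = 13881256687139135026631/3099044504245996706400 (already in lowest terms) ≈ 4.47921. (The PNT-adjacent estimate ln(49) + γ ≈ 4.46904 matches within O(1/n).)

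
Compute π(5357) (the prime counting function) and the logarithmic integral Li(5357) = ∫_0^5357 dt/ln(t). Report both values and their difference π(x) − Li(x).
π(5357) = 708;  Li(5357) ≈ 726.03;  π(x) − Li(x) ≈ -18.03.

Direct count of primes ≤ 5357 gives π(5357) = 708. Numerical evaluation of the logarithmic integral gives Li(5357) ≈ 726.03. The difference π(x) − Li(x) ≈ -18.03 is typically negative for small/moderate x (Li(x) overestimates), though Littlewood's theorem shows this sign changes infinitely often.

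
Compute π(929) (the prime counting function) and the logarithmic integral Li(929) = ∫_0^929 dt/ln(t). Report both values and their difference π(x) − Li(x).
π(929) = 158;  Li(929) ≈ 167.28;  π(x) − Li(x) ≈ -9.28.

Direct count of primes ≤ 929 gives π(929) = 158. Numerical evaluation of the logarithmic integral gives Li(929) ≈ 167.28. The difference π(x) − Li(x) ≈ -9.28 is typically negative for small/moderate x (Li(x) overestimates), though Littlewood's theorem shows this sign changes infinitely often.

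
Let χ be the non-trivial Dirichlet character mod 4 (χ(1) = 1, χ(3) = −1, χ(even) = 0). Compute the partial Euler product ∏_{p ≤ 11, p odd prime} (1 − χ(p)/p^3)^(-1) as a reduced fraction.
∏ = 24457125/25252352

The odd primes p ≤ 11 are [3, 5, 7, 11]. For each, χ(p) = 1 if p ≡ 1 mod 4, χ(p) = −1 if p ≡ 3 mod 4. Taking (1 − χ(p)/p^3)^(-1) = p^3/(p^3 − χ(p)): (1 − (-1)/3^3)^(-1) · (1 − (1)/5^3)^(-1) · (1 − (-1)/7^3)^(-1) · (1 − (-1)/11^3)^(-1) = 24457125/25252352.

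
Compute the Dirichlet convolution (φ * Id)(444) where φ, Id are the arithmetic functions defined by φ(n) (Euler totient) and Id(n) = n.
(φ * Id)(444) = 2920

Divisors of 444: [1, 2, 3, 4, 6, 12, 37, 74, 111, 148, 222, 444]. For each d | 444:
  d = 1: φ(1) · Id(444/1) = 1 · 444 = 444
  d = 2: φ(2) · Id(444/2) = 1 · 222 = 222
  d = 3: φ(3) · Id(444/3) = 2 · 148 = 296
  d = 4: φ(4) · Id(444/4) = 2 · 111 = 222
  d = 6: φ(6) · Id(444/6) = 2 · 74 = 148
  d = 12: φ(12) · Id(444/12) = 4 · 37 = 148
  d = 37: φ(37) · Id(444/37) = 36 · 12 = 432
  d = 74: φ(74) · Id(444/74) = 36 · 6 = 216
  d = 111: φ(111) · Id(444/111) = 72 · 4 = 288
  d = 148: φ(148) · Id(444/148) = 72 · 3 = 216
  d = 222: φ(222) · Id(444/222) = 72 · 2 = 144
  d = 444: φ(444) · Id(444/444) = 144 · 1 = 144
Summing: (φ * Id)(444) = 444 + 222 + 296 + 222 + 148 + 148 + 432 + 216 + 288 + 216 + 144 + 144 = 2920.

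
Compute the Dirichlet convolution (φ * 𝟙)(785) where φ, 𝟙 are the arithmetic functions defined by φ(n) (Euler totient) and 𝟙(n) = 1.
(φ * 𝟙)(785) = 785

Divisors of 785: [1, 5, 157, 785]. For each d | 785:
  d = 1: φ(1) · 𝟙(785/1) = 1 · 1 = 1
  d = 5: φ(5) · 𝟙(785/5) = 4 · 1 = 4
  d = 157: φ(157) · 𝟙(785/157) = 156 · 1 = 156
  d = 785: φ(785) · 𝟙(785/785) = 624 · 1 = 624
Summing: (φ * 𝟙)(785) = 1 + 4 + 156 + 624 = 785.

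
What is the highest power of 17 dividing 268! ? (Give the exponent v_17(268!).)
v_17(268!) = 15

Legendre's formula: v_p(n!) = Σ_{k ≥ 1} ⌊n / p^k⌋. For p = 17, n = 268, the terms are:
  ⌊268/17^1⌋ = ⌊268/17⌋ = 15
(the next term ⌊268/17^2⌋ = 0, terminating the sum). Summing: v_17(268!) = 15 = 15.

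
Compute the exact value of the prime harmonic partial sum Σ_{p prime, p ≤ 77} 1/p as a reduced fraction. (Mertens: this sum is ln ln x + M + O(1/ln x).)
Σ 1/p = 71544353681891529224514036059/40729680599249024150621323470

π(77) = 21, so the primes ≤ 77 are [2, 3, 5, 7, 11, 13, 17, 19, 23, 29, 31, 37, 41, 43, 47, 53, 59, 61, 67, 71, 73]. Summing 1/p over these primes: 71544353681891529224514036059/40729680599249024150621323470 ≈ 1.7566. Mertens estimate ln ln(77) + 0.2615 ≈ 1.7302.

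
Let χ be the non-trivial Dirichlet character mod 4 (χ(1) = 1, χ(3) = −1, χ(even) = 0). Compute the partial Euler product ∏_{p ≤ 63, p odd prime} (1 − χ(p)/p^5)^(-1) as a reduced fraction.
∏ = 478212334295798677259125227573990358291095208018494528428976877948999059062284551009530475199/480056794509206891424767146601704797711651986953735424570384919662551238689346859653136384000

The odd primes p ≤ 63 are [3, 5, 7, 11, 13, 17, 19, 23, 29, 31, 37, 41, 43, 47, 53, 59, 61]. For each, χ(p) = 1 if p ≡ 1 mod 4, χ(p) = −1 if p ≡ 3 mod 4. Taking (1 − χ(p)/p^5)^(-1) = p^5/(p^5 − χ(p)): (1 − (-1)/3^5)^(-1) · (1 − (1)/5^5)^(-1) · (1 − (-1)/7^5)^(-1) · (1 − (-1)/11^5)^(-1) · (1 − (1)/13^5)^(-1) · (1 − (1)/17^5)^(-1) · (1 − (-1)/19^5)^(-1) · (1 − (-1)/23^5)^(-1) · (1 − (1)/29^5)^(-1) · (1 − (-1)/31^5)^(-1) · (1 − (1)/37^5)^(-1) · (1 − (1)/41^5)^(-1) · (1 − (-1)/43^5)^(-1) · (1 − (-1)/47^5)^(-1) · (1 − (1)/53^5)^(-1) · (1 − (-1)/59^5)^(-1) · (1 − (1)/61^5)^(-1) = 478212334295798677259125227573990358291095208018494528428976877948999059062284551009530475199/480056794509206891424767146601704797711651986953735424570384919662551238689346859653136384000.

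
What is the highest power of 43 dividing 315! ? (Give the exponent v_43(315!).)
v_43(315!) = 7

Legendre's formula: v_p(n!) = Σ_{k ≥ 1} ⌊n / p^k⌋. For p = 43, n = 315, the terms are:
  ⌊315/43^1⌋ = ⌊315/43⌋ = 7
(the next term ⌊315/43^2⌋ = 0, terminating the sum). Summing: v_43(315!) = 7 = 7.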